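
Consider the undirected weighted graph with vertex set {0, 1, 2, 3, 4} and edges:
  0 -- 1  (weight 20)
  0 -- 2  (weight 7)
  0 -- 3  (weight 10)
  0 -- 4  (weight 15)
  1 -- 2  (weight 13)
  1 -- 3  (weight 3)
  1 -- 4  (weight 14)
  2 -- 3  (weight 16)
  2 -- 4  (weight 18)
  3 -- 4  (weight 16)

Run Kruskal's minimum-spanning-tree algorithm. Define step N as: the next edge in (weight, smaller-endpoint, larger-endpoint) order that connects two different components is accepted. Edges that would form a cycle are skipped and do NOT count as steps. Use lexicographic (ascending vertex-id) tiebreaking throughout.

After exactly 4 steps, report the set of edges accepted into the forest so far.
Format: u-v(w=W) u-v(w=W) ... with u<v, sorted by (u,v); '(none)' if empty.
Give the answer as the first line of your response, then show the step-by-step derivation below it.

0-2(w=7) 0-3(w=10) 1-3(w=3) 1-4(w=14)

step 1: add edge 1-3 (w=3); MST = {1-3(w=3)}
step 2: add edge 0-2 (w=7); MST = {0-2(w=7) 1-3(w=3)}
step 3: add edge 0-3 (w=10); MST = {0-2(w=7) 0-3(w=10) 1-3(w=3)}
step 4: add edge 1-4 (w=14); MST = {0-2(w=7) 0-3(w=10) 1-3(w=3) 1-4(w=14)}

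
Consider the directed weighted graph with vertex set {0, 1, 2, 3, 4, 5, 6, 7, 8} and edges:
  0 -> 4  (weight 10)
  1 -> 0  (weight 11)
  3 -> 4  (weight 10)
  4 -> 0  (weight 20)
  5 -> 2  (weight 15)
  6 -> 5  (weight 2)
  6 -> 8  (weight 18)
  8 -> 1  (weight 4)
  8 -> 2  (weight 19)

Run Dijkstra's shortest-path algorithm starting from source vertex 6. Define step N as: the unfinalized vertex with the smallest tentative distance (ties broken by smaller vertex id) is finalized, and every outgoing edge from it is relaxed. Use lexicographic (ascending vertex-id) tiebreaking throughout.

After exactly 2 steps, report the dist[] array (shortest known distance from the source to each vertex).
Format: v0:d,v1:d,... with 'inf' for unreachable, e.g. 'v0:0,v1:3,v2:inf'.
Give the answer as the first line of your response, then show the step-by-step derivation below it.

v0:inf,v1:inf,v2:17,v3:inf,v4:inf,v5:2,v6:0,v7:inf,v8:18

step 1: dist = v0:inf,v1:inf,v2:inf,v3:inf,v4:inf,v5:2,v6:0,v7:inf,v8:18
step 2: dist = v0:inf,v1:inf,v2:17,v3:inf,v4:inf,v5:2,v6:0,v7:inf,v8:18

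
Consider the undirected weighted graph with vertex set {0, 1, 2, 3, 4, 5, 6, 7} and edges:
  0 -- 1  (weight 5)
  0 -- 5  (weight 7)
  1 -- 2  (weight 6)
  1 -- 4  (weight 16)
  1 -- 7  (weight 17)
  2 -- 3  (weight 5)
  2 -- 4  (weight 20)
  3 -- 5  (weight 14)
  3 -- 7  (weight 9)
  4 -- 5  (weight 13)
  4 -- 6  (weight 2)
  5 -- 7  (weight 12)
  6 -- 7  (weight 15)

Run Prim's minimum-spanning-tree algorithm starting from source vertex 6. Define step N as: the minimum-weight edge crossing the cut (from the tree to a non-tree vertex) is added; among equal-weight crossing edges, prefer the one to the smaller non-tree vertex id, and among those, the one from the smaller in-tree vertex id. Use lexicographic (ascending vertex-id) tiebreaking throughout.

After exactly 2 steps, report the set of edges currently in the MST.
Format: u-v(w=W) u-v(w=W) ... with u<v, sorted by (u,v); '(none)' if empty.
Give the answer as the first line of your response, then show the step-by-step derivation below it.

4-5(w=13) 4-6(w=2)

step 1: add edge 4-6 (w=2); MST = {4-6(w=2)}
step 2: add edge 4-5 (w=13); MST = {4-5(w=13) 4-6(w=2)}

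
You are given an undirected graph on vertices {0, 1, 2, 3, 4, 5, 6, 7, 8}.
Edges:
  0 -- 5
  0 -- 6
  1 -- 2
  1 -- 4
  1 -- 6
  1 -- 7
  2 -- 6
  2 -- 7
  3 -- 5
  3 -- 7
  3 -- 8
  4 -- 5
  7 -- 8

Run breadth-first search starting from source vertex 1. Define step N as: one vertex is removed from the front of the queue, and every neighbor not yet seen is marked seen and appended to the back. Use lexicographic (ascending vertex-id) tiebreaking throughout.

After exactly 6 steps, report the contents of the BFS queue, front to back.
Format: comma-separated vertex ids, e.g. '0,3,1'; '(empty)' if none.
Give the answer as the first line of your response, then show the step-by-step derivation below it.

0,3,8

step 1: dequeue 1; queue=[2,4,6,7]; order=1
step 2: dequeue 2; queue=[4,6,7]; order=1,2
step 3: dequeue 4; queue=[6,7,5]; order=1,2,4
step 4: dequeue 6; queue=[7,5,0]; order=1,2,4,6
step 5: dequeue 7; queue=[5,0,3,8]; order=1,2,4,6,7
step 6: dequeue 5; queue=[0,3,8]; order=1,2,4,6,7,5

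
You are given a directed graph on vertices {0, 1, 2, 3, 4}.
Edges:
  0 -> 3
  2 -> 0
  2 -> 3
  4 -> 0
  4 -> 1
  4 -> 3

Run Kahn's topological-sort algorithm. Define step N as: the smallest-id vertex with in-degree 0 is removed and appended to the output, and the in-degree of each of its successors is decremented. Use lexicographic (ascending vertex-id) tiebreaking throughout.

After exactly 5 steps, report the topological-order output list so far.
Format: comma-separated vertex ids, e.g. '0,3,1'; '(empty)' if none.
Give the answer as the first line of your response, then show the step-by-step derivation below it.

2,4,0,1,3

step 1: output 2; order=[2]; indeg=(1,1,0,2,0)
step 2: output 4; order=[2,4]; indeg=(0,0,0,1,0)
step 3: output 0; order=[2,4,0]; indeg=(0,0,0,0,0)
step 4: output 1; order=[2,4,0,1]; indeg=(0,0,0,0,0)
step 5: output 3; order=[2,4,0,1,3]; indeg=(0,0,0,0,0)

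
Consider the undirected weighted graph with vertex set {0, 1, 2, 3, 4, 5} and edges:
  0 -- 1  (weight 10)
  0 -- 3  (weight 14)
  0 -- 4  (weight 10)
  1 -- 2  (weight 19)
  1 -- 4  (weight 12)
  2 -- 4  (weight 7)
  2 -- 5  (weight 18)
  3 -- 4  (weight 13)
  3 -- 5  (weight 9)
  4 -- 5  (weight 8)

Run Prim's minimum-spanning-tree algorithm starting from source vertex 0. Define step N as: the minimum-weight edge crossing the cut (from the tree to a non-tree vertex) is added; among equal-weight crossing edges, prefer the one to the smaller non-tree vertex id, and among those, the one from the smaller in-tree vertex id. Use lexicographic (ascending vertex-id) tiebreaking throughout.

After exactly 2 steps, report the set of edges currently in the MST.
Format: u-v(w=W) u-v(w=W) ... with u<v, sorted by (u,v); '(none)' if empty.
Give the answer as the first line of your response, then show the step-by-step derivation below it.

0-1(w=10) 0-4(w=10)

step 1: add edge 0-1 (w=10); MST = {0-1(w=10)}
step 2: add edge 0-4 (w=10); MST = {0-1(w=10) 0-4(w=10)}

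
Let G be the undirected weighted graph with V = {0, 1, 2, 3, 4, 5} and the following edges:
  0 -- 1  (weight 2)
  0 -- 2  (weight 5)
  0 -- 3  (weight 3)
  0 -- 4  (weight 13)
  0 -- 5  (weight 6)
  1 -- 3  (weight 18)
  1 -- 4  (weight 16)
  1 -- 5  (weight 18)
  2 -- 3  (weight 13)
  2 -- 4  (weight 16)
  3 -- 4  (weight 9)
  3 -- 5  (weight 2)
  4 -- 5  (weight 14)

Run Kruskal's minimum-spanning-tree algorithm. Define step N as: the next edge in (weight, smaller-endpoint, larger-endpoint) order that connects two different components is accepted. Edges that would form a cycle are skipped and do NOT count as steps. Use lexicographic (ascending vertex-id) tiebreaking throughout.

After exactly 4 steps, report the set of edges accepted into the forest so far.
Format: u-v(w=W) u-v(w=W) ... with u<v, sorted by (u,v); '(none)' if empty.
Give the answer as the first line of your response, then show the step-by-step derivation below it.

0-1(w=2) 0-2(w=5) 0-3(w=3) 3-5(w=2)

step 1: add edge 0-1 (w=2); MST = {0-1(w=2)}
step 2: add edge 3-5 (w=2); MST = {0-1(w=2) 3-5(w=2)}
step 3: add edge 0-3 (w=3); MST = {0-1(w=2) 0-3(w=3) 3-5(w=2)}
step 4: add edge 0-2 (w=5); MST = {0-1(w=2) 0-2(w=5) 0-3(w=3) 3-5(w=2)}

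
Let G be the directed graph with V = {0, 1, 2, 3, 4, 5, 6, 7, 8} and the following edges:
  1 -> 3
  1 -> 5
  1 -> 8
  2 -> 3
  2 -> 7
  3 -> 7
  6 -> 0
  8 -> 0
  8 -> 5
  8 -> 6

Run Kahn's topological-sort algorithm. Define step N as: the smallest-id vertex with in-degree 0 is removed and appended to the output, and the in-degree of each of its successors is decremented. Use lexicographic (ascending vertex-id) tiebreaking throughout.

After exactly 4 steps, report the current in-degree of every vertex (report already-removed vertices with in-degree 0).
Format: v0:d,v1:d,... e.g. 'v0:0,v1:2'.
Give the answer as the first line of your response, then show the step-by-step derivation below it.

v0:2,v1:0,v2:0,v3:0,v4:0,v5:1,v6:1,v7:0,v8:0

step 1: output 1; order=[1]; indeg=(2,0,0,1,0,1,1,2,0)
step 2: output 2; order=[1,2]; indeg=(2,0,0,0,0,1,1,1,0)
step 3: output 3; order=[1,2,3]; indeg=(2,0,0,0,0,1,1,0,0)
step 4: output 4; order=[1,2,3,4]; indeg=(2,0,0,0,0,1,1,0,0)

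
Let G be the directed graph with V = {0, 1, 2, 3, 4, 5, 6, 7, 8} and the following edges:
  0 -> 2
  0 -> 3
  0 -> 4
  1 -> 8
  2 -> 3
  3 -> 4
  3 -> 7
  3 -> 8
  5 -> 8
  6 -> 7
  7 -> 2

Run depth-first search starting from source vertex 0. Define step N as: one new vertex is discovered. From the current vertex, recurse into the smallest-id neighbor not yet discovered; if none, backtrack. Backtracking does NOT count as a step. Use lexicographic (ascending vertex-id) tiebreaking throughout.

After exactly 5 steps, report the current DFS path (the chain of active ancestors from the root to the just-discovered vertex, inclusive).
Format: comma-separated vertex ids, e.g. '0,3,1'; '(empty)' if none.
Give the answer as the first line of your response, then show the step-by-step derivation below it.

0,2,3,7

step 1: discover 0; path=0; order=0
step 2: discover 2; path=0>2; order=0,2
step 3: discover 3; path=0>2>3; order=0,2,3
step 4: discover 4; path=0>2>3>4; order=0,2,3,4
step 5: discover 7; path=0>2>3>7; order=0,2,3,4,7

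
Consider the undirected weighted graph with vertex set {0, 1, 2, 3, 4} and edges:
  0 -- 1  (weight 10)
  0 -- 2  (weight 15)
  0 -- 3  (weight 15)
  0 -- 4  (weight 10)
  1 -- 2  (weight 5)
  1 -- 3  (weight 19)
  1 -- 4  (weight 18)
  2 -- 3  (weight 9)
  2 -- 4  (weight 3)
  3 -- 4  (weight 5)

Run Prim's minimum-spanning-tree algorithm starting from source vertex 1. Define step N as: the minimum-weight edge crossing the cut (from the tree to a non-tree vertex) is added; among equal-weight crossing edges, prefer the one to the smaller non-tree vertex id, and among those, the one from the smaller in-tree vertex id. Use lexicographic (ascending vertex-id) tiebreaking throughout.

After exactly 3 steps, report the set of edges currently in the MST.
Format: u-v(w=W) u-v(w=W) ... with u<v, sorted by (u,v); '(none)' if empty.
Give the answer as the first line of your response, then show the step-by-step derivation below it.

1-2(w=5) 2-4(w=3) 3-4(w=5)

step 1: add edge 1-2 (w=5); MST = {1-2(w=5)}
step 2: add edge 2-4 (w=3); MST = {1-2(w=5) 2-4(w=3)}
step 3: add edge 3-4 (w=5); MST = {1-2(w=5) 2-4(w=3) 3-4(w=5)}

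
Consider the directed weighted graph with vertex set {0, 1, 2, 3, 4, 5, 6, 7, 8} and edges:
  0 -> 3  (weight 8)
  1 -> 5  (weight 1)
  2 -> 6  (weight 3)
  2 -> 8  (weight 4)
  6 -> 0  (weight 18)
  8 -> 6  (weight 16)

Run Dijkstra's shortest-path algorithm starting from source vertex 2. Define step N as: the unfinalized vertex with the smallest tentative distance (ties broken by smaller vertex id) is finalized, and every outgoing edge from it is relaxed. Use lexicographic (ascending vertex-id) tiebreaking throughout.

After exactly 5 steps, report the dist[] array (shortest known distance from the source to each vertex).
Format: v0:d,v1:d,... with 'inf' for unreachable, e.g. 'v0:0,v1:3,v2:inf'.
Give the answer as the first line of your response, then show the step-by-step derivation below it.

v0:21,v1:inf,v2:0,v3:29,v4:inf,v5:inf,v6:3,v7:inf,v8:4

step 1: dist = v0:inf,v1:inf,v2:0,v3:inf,v4:inf,v5:inf,v6:3,v7:inf,v8:4
step 2: dist = v0:21,v1:inf,v2:0,v3:inf,v4:inf,v5:inf,v6:3,v7:inf,v8:4
step 3: dist = v0:21,v1:inf,v2:0,v3:inf,v4:inf,v5:inf,v6:3,v7:inf,v8:4
step 4: dist = v0:21,v1:inf,v2:0,v3:29,v4:inf,v5:inf,v6:3,v7:inf,v8:4
step 5: dist = v0:21,v1:inf,v2:0,v3:29,v4:inf,v5:inf,v6:3,v7:inf,v8:4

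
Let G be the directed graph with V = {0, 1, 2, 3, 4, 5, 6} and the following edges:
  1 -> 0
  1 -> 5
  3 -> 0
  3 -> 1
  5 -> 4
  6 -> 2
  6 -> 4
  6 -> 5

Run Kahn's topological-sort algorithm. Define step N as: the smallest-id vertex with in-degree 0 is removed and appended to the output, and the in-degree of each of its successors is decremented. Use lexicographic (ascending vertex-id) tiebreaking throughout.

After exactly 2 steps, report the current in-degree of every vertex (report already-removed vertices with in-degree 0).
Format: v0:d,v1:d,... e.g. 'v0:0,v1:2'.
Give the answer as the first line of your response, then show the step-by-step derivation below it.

v0:0,v1:0,v2:1,v3:0,v4:2,v5:1,v6:0

step 1: output 3; order=[3]; indeg=(1,0,1,0,2,2,0)
step 2: output 1; order=[3,1]; indeg=(0,0,1,0,2,1,0)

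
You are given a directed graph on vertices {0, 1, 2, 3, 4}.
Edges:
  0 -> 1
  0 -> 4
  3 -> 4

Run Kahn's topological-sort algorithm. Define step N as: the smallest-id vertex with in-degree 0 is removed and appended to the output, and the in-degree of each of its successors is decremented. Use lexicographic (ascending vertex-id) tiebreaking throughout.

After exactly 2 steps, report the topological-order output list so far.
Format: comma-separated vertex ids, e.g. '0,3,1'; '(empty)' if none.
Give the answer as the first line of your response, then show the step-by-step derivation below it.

0,1

step 1: output 0; order=[0]; indeg=(0,0,0,0,1)
step 2: output 1; order=[0,1]; indeg=(0,0,0,0,1)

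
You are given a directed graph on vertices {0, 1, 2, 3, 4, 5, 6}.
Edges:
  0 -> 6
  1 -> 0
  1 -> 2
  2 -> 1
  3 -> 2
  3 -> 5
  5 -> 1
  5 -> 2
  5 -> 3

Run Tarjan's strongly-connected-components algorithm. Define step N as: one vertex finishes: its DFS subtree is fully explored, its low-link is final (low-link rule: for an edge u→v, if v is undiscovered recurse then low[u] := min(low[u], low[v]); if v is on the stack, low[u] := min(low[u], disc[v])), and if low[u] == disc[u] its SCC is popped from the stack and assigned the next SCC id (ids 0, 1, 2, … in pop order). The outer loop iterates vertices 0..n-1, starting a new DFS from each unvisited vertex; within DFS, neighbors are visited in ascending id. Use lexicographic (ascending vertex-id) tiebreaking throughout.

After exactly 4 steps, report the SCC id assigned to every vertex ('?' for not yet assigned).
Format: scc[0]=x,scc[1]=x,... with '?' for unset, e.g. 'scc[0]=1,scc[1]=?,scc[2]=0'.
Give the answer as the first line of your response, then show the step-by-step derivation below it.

scc[0]=1,scc[1]=2,scc[2]=2,scc[3]=?,scc[4]=?,scc[5]=?,scc[6]=0

step 1: low=(low[0]=0,low[1]=?,low[2]=?,low[3]=?,low[4]=?,low[5]=?,low[6]=1); scc=(scc[0]=?,scc[1]=?,scc[2]=?,scc[3]=?,scc[4]=?,scc[5]=?,scc[6]=0)
step 2: low=(low[0]=0,low[1]=?,low[2]=?,low[3]=?,low[4]=?,low[5]=?,low[6]=1); scc=(scc[0]=1,scc[1]=?,scc[2]=?,scc[3]=?,scc[4]=?,scc[5]=?,scc[6]=0)
step 3: low=(low[0]=0,low[1]=2,low[2]=2,low[3]=?,low[4]=?,low[5]=?,low[6]=1); scc=(scc[0]=1,scc[1]=?,scc[2]=?,scc[3]=?,scc[4]=?,scc[5]=?,scc[6]=0)
step 4: low=(low[0]=0,low[1]=2,low[2]=2,low[3]=?,low[4]=?,low[5]=?,low[6]=1); scc=(scc[0]=1,scc[1]=2,scc[2]=2,scc[3]=?,scc[4]=?,scc[5]=?,scc[6]=0)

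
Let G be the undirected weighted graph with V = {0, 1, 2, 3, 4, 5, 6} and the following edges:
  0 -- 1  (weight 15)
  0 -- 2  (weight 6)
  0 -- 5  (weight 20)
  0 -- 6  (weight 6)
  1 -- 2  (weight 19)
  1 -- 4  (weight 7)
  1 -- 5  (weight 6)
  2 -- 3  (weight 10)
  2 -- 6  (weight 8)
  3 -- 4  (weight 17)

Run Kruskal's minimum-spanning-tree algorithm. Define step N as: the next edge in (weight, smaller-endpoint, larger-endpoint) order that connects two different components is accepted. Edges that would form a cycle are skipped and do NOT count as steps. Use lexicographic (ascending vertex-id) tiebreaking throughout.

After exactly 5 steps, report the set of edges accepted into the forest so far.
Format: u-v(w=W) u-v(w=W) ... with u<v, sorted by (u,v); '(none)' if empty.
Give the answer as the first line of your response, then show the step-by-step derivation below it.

0-2(w=6) 0-6(w=6) 1-4(w=7) 1-5(w=6) 2-3(w=10)

step 1: add edge 0-2 (w=6); MST = {0-2(w=6)}
step 2: add edge 0-6 (w=6); MST = {0-2(w=6) 0-6(w=6)}
step 3: add edge 1-5 (w=6); MST = {0-2(w=6) 0-6(w=6) 1-5(w=6)}
step 4: add edge 1-4 (w=7); MST = {0-2(w=6) 0-6(w=6) 1-4(w=7) 1-5(w=6)}
step 5: add edge 2-3 (w=10); MST = {0-2(w=6) 0-6(w=6) 1-4(w=7) 1-5(w=6) 2-3(w=10)}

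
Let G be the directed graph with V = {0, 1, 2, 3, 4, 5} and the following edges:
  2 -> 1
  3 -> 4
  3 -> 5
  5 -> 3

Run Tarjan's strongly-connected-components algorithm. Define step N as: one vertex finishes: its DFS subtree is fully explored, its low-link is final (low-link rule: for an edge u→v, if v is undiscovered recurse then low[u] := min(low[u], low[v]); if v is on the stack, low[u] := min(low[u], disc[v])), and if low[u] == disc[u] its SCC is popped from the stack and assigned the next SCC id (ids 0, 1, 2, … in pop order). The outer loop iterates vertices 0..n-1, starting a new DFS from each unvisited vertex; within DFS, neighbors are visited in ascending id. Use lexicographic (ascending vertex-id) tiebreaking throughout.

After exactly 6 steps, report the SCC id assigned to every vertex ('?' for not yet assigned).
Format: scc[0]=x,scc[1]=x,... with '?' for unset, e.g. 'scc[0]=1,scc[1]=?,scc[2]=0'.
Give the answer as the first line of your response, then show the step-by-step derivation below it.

scc[0]=0,scc[1]=1,scc[2]=2,scc[3]=4,scc[4]=3,scc[5]=4

step 1: low=(low[0]=0,low[1]=?,low[2]=?,low[3]=?,low[4]=?,low[5]=?); scc=(scc[0]=0,scc[1]=?,scc[2]=?,scc[3]=?,scc[4]=?,scc[5]=?)
step 2: low=(low[0]=0,low[1]=1,low[2]=?,low[3]=?,low[4]=?,low[5]=?); scc=(scc[0]=0,scc[1]=1,scc[2]=?,scc[3]=?,scc[4]=?,scc[5]=?)
step 3: low=(low[0]=0,low[1]=1,low[2]=2,low[3]=?,low[4]=?,low[5]=?); scc=(scc[0]=0,scc[1]=1,scc[2]=2,scc[3]=?,scc[4]=?,scc[5]=?)
step 4: low=(low[0]=0,low[1]=1,low[2]=2,low[3]=3,low[4]=4,low[5]=?); scc=(scc[0]=0,scc[1]=1,scc[2]=2,scc[3]=?,scc[4]=3,scc[5]=?)
step 5: low=(low[0]=0,low[1]=1,low[2]=2,low[3]=3,low[4]=4,low[5]=3); scc=(scc[0]=0,scc[1]=1,scc[2]=2,scc[3]=?,scc[4]=3,scc[5]=?)
step 6: low=(low[0]=0,low[1]=1,low[2]=2,low[3]=3,low[4]=4,low[5]=3); scc=(scc[0]=0,scc[1]=1,scc[2]=2,scc[3]=4,scc[4]=3,scc[5]=4)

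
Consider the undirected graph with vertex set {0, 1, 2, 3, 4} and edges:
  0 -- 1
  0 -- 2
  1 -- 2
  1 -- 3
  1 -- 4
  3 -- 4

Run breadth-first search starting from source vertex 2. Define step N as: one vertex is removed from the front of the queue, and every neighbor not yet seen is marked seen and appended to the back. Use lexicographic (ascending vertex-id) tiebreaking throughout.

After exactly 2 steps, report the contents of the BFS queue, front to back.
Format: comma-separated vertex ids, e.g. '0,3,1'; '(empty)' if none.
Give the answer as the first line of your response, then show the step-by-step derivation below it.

1

step 1: dequeue 2; queue=[0,1]; order=2
step 2: dequeue 0; queue=[1]; order=2,0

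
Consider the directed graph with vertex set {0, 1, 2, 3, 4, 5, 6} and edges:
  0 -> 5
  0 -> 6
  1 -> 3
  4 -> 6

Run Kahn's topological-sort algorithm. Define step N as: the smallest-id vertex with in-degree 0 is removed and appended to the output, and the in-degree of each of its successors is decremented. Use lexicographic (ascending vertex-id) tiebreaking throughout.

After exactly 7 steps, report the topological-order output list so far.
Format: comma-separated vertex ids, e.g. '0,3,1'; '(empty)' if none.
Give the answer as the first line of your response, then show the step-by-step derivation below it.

0,1,2,3,4,5,6

step 1: output 0; order=[0]; indeg=(0,0,0,1,0,0,1)
step 2: output 1; order=[0,1]; indeg=(0,0,0,0,0,0,1)
step 3: output 2; order=[0,1,2]; indeg=(0,0,0,0,0,0,1)
step 4: output 3; order=[0,1,2,3]; indeg=(0,0,0,0,0,0,1)
step 5: output 4; order=[0,1,2,3,4]; indeg=(0,0,0,0,0,0,0)
step 6: output 5; order=[0,1,2,3,4,5]; indeg=(0,0,0,0,0,0,0)
step 7: output 6; order=[0,1,2,3,4,5,6]; indeg=(0,0,0,0,0,0,0)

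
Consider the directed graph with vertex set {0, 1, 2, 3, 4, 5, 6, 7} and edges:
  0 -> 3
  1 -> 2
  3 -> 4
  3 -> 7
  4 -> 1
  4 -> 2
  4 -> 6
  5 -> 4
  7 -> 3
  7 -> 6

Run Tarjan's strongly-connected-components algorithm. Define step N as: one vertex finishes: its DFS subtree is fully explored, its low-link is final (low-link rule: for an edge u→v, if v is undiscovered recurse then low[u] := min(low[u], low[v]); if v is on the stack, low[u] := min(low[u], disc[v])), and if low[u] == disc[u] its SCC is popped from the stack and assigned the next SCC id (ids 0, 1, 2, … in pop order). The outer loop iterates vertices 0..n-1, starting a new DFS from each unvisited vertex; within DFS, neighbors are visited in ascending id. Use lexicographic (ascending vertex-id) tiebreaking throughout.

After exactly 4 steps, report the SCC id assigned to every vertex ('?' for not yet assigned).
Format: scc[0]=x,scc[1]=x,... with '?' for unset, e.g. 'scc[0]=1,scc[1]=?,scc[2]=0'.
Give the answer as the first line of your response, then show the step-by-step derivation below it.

scc[0]=?,scc[1]=1,scc[2]=0,scc[3]=?,scc[4]=3,scc[5]=?,scc[6]=2,scc[7]=?

step 1: low=(low[0]=0,low[1]=3,low[2]=4,low[3]=1,low[4]=2,low[5]=?,low[6]=?,low[7]=?); scc=(scc[0]=?,scc[1]=?,scc[2]=0,scc[3]=?,scc[4]=?,scc[5]=?,scc[6]=?,scc[7]=?)
step 2: low=(low[0]=0,low[1]=3,low[2]=4,low[3]=1,low[4]=2,low[5]=?,low[6]=?,low[7]=?); scc=(scc[0]=?,scc[1]=1,scc[2]=0,scc[3]=?,scc[4]=?,scc[5]=?,scc[6]=?,scc[7]=?)
step 3: low=(low[0]=0,low[1]=3,low[2]=4,low[3]=1,low[4]=2,low[5]=?,low[6]=5,low[7]=?); scc=(scc[0]=?,scc[1]=1,scc[2]=0,scc[3]=?,scc[4]=?,scc[5]=?,scc[6]=2,scc[7]=?)
step 4: low=(low[0]=0,low[1]=3,low[2]=4,low[3]=1,low[4]=2,low[5]=?,low[6]=5,low[7]=?); scc=(scc[0]=?,scc[1]=1,scc[2]=0,scc[3]=?,scc[4]=3,scc[5]=?,scc[6]=2,scc[7]=?)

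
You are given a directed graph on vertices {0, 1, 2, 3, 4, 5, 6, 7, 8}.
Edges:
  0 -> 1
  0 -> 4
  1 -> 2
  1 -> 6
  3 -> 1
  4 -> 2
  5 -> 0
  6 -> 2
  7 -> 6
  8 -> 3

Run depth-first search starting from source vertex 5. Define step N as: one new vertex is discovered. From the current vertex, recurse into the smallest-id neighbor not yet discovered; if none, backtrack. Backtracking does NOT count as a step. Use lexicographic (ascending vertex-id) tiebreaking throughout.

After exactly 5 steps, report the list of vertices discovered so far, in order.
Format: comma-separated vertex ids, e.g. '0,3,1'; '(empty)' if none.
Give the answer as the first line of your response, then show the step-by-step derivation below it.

5,0,1,2,6

step 1: discover 5; path=5; order=5
step 2: discover 0; path=5>0; order=5,0
step 3: discover 1; path=5>0>1; order=5,0,1
step 4: discover 2; path=5>0>1>2; order=5,0,1,2
step 5: discover 6; path=5>0>1>6; order=5,0,1,2,6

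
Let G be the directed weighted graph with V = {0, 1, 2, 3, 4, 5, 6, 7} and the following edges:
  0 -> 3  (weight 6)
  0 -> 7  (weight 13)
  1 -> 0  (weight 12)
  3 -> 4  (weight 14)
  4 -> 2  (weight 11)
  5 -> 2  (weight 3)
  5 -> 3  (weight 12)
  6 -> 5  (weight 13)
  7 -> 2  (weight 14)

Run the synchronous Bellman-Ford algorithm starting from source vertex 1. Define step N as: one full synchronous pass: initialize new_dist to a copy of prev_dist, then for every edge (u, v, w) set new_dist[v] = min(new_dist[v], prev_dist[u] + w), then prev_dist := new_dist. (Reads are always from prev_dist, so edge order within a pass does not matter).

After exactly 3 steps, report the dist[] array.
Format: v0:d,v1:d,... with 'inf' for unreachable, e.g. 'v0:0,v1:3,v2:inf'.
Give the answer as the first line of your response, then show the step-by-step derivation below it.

v0:12,v1:0,v2:39,v3:18,v4:32,v5:inf,v6:inf,v7:25

step 1: dist = v0:12,v1:0,v2:inf,v3:inf,v4:inf,v5:inf,v6:inf,v7:inf
step 2: dist = v0:12,v1:0,v2:inf,v3:18,v4:inf,v5:inf,v6:inf,v7:25
step 3: dist = v0:12,v1:0,v2:39,v3:18,v4:32,v5:inf,v6:inf,v7:25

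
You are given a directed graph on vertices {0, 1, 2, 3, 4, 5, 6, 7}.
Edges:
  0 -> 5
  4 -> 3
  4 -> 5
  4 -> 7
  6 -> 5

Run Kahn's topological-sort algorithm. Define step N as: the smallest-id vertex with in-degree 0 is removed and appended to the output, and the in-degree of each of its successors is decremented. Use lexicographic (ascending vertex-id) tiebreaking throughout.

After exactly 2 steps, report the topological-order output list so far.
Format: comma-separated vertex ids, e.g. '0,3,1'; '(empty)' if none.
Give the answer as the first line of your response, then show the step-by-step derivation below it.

0,1

step 1: output 0; order=[0]; indeg=(0,0,0,1,0,2,0,1)
step 2: output 1; order=[0,1]; indeg=(0,0,0,1,0,2,0,1)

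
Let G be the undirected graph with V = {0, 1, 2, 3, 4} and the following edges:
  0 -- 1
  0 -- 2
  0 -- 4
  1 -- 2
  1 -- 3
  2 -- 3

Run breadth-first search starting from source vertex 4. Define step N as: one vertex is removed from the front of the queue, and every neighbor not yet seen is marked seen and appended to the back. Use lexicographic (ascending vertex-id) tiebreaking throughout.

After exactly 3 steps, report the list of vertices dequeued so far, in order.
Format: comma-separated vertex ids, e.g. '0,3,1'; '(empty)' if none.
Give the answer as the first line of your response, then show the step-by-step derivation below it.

4,0,1

step 1: dequeue 4; queue=[0]; order=4
step 2: dequeue 0; queue=[1,2]; order=4,0
step 3: dequeue 1; queue=[2,3]; order=4,0,1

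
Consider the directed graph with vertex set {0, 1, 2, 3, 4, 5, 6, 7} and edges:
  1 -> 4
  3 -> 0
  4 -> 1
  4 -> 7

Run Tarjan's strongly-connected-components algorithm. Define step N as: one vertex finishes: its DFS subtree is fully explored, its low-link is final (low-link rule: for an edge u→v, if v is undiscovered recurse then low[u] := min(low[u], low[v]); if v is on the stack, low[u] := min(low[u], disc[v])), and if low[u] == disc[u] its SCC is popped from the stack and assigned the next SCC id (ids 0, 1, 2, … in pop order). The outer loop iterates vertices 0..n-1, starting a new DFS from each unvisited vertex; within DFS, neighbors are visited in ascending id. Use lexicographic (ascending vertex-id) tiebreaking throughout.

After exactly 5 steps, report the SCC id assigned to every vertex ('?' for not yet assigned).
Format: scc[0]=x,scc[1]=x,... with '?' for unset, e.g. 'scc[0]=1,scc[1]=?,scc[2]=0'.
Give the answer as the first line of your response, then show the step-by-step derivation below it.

scc[0]=0,scc[1]=2,scc[2]=3,scc[3]=?,scc[4]=2,scc[5]=?,scc[6]=?,scc[7]=1

step 1: low=(low[0]=0,low[1]=?,low[2]=?,low[3]=?,low[4]=?,low[5]=?,low[6]=?,low[7]=?); scc=(scc[0]=0,scc[1]=?,scc[2]=?,scc[3]=?,scc[4]=?,scc[5]=?,scc[6]=?,scc[7]=?)
step 2: low=(low[0]=0,low[1]=1,low[2]=?,low[3]=?,low[4]=1,low[5]=?,low[6]=?,low[7]=3); scc=(scc[0]=0,scc[1]=?,scc[2]=?,scc[3]=?,scc[4]=?,scc[5]=?,scc[6]=?,scc[7]=1)
step 3: low=(low[0]=0,low[1]=1,low[2]=?,low[3]=?,low[4]=1,low[5]=?,low[6]=?,low[7]=3); scc=(scc[0]=0,scc[1]=?,scc[2]=?,scc[3]=?,scc[4]=?,scc[5]=?,scc[6]=?,scc[7]=1)
step 4: low=(low[0]=0,low[1]=1,low[2]=?,low[3]=?,low[4]=1,low[5]=?,low[6]=?,low[7]=3); scc=(scc[0]=0,scc[1]=2,scc[2]=?,scc[3]=?,scc[4]=2,scc[5]=?,scc[6]=?,scc[7]=1)
step 5: low=(low[0]=0,low[1]=1,low[2]=4,low[3]=?,low[4]=1,low[5]=?,low[6]=?,low[7]=3); scc=(scc[0]=0,scc[1]=2,scc[2]=3,scc[3]=?,scc[4]=2,scc[5]=?,scc[6]=?,scc[7]=1)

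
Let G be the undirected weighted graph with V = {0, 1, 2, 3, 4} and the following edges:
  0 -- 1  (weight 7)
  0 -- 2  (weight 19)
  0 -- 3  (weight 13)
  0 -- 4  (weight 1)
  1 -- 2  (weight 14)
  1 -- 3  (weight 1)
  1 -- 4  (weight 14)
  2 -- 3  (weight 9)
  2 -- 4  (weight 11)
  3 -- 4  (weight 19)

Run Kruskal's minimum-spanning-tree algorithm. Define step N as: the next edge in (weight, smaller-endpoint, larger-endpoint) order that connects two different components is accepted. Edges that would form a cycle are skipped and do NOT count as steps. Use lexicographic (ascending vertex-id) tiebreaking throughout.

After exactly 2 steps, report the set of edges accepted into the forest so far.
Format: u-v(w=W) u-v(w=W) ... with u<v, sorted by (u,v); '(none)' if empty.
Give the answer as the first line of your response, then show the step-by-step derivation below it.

0-4(w=1) 1-3(w=1)

step 1: add edge 0-4 (w=1); MST = {0-4(w=1)}
step 2: add edge 1-3 (w=1); MST = {0-4(w=1) 1-3(w=1)}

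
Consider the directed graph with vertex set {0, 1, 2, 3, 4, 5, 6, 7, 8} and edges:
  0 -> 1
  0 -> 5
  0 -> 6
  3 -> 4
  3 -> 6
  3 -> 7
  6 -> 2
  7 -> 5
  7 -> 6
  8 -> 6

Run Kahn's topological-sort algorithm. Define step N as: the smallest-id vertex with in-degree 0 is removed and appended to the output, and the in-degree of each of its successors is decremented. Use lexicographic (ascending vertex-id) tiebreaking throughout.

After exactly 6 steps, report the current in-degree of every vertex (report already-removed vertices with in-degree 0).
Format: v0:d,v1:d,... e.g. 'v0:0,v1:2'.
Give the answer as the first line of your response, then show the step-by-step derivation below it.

v0:0,v1:0,v2:1,v3:0,v4:0,v5:0,v6:1,v7:0,v8:0

step 1: output 0; order=[0]; indeg=(0,0,1,0,1,1,3,1,0)
step 2: output 1; order=[0,1]; indeg=(0,0,1,0,1,1,3,1,0)
step 3: output 3; order=[0,1,3]; indeg=(0,0,1,0,0,1,2,0,0)
step 4: output 4; order=[0,1,3,4]; indeg=(0,0,1,0,0,1,2,0,0)
step 5: output 7; order=[0,1,3,4,7]; indeg=(0,0,1,0,0,0,1,0,0)
step 6: output 5; order=[0,1,3,4,7,5]; indeg=(0,0,1,0,0,0,1,0,0)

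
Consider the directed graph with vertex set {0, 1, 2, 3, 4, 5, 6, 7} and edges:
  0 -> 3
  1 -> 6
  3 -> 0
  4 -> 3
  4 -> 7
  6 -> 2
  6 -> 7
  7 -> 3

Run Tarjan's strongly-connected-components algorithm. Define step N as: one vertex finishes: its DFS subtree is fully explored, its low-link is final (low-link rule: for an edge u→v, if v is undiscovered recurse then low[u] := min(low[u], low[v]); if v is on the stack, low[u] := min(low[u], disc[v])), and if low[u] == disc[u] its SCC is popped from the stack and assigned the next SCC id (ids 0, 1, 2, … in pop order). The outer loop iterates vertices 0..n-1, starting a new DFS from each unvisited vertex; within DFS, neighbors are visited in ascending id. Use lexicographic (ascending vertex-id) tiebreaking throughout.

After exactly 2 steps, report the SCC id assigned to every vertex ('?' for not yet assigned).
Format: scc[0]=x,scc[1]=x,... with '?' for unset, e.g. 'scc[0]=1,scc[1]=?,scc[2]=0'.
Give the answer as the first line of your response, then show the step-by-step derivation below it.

scc[0]=0,scc[1]=?,scc[2]=?,scc[3]=0,scc[4]=?,scc[5]=?,scc[6]=?,scc[7]=?

step 1: low=(low[0]=0,low[1]=?,low[2]=?,low[3]=0,low[4]=?,low[5]=?,low[6]=?,low[7]=?); scc=(scc[0]=?,scc[1]=?,scc[2]=?,scc[3]=?,scc[4]=?,scc[5]=?,scc[6]=?,scc[7]=?)
step 2: low=(low[0]=0,low[1]=?,low[2]=?,low[3]=0,low[4]=?,low[5]=?,low[6]=?,low[7]=?); scc=(scc[0]=0,scc[1]=?,scc[2]=?,scc[3]=0,scc[4]=?,scc[5]=?,scc[6]=?,scc[7]=?)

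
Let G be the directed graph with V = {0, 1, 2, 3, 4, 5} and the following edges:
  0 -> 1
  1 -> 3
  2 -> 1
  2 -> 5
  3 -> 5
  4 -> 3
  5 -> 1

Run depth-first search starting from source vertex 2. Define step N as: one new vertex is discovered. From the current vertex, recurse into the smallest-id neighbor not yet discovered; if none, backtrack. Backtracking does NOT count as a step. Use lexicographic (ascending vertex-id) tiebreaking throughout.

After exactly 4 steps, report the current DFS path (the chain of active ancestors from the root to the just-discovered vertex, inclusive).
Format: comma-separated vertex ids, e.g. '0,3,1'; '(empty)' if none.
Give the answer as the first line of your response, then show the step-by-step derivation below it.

2,1,3,5

step 1: discover 2; path=2; order=2
step 2: discover 1; path=2>1; order=2,1
step 3: discover 3; path=2>1>3; order=2,1,3
step 4: discover 5; path=2>1>3>5; order=2,1,3,5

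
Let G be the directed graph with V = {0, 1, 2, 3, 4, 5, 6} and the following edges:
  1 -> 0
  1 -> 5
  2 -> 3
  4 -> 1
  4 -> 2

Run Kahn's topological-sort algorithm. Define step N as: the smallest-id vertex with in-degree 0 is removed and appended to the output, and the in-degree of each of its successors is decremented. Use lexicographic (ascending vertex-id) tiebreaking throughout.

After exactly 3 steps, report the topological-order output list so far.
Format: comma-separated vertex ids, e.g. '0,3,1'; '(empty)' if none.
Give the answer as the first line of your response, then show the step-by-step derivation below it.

4,1,0

step 1: output 4; order=[4]; indeg=(1,0,0,1,0,1,0)
step 2: output 1; order=[4,1]; indeg=(0,0,0,1,0,0,0)
step 3: output 0; order=[4,1,0]; indeg=(0,0,0,1,0,0,0)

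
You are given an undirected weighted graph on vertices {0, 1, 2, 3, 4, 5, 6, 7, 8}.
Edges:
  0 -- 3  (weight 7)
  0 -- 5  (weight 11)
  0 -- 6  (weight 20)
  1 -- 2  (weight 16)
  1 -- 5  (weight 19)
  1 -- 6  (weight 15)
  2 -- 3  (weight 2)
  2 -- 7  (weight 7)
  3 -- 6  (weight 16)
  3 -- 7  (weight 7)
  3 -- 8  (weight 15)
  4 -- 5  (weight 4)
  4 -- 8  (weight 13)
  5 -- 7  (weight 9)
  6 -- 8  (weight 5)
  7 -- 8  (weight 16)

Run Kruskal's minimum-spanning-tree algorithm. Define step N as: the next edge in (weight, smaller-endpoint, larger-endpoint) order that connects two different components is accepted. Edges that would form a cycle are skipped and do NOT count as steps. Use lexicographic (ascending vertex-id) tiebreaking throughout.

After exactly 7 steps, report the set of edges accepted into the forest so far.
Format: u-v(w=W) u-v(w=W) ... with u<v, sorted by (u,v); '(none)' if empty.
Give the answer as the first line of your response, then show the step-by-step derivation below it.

0-3(w=7) 2-3(w=2) 2-7(w=7) 4-5(w=4) 4-8(w=13) 5-7(w=9) 6-8(w=5)

step 1: add edge 2-3 (w=2); MST = {2-3(w=2)}
step 2: add edge 4-5 (w=4); MST = {2-3(w=2) 4-5(w=4)}
step 3: add edge 6-8 (w=5); MST = {2-3(w=2) 4-5(w=4) 6-8(w=5)}
step 4: add edge 0-3 (w=7); MST = {0-3(w=7) 2-3(w=2) 4-5(w=4) 6-8(w=5)}
step 5: add edge 2-7 (w=7); MST = {0-3(w=7) 2-3(w=2) 2-7(w=7) 4-5(w=4) 6-8(w=5)}
step 6: add edge 5-7 (w=9); MST = {0-3(w=7) 2-3(w=2) 2-7(w=7) 4-5(w=4) 5-7(w=9) 6-8(w=5)}
step 7: add edge 4-8 (w=13); MST = {0-3(w=7) 2-3(w=2) 2-7(w=7) 4-5(w=4) 4-8(w=13) 5-7(w=9) 6-8(w=5)}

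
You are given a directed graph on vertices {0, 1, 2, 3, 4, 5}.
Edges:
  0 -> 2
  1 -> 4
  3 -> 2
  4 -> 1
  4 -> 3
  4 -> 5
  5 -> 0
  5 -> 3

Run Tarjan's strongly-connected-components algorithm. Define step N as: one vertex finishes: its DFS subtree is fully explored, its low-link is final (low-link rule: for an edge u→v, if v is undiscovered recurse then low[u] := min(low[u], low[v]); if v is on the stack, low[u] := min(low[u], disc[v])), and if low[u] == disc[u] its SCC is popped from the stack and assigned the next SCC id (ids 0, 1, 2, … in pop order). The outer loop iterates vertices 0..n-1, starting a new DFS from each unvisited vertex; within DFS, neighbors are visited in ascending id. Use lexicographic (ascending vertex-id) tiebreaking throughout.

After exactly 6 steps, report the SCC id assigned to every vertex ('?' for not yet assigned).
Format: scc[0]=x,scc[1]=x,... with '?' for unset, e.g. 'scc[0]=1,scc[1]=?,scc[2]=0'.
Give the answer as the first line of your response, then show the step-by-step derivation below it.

scc[0]=1,scc[1]=4,scc[2]=0,scc[3]=2,scc[4]=4,scc[5]=3

step 1: low=(low[0]=0,low[1]=?,low[2]=1,low[3]=?,low[4]=?,low[5]=?); scc=(scc[0]=?,scc[1]=?,scc[2]=0,scc[3]=?,scc[4]=?,scc[5]=?)
step 2: low=(low[0]=0,low[1]=?,low[2]=1,low[3]=?,low[4]=?,low[5]=?); scc=(scc[0]=1,scc[1]=?,scc[2]=0,scc[3]=?,scc[4]=?,scc[5]=?)
step 3: low=(low[0]=0,low[1]=2,low[2]=1,low[3]=4,low[4]=2,low[5]=?); scc=(scc[0]=1,scc[1]=?,scc[2]=0,scc[3]=2,scc[4]=?,scc[5]=?)
step 4: low=(low[0]=0,low[1]=2,low[2]=1,low[3]=4,low[4]=2,low[5]=5); scc=(scc[0]=1,scc[1]=?,scc[2]=0,scc[3]=2,scc[4]=?,scc[5]=3)
step 5: low=(low[0]=0,low[1]=2,low[2]=1,low[3]=4,low[4]=2,low[5]=5); scc=(scc[0]=1,scc[1]=?,scc[2]=0,scc[3]=2,scc[4]=?,scc[5]=3)
step 6: low=(low[0]=0,low[1]=2,low[2]=1,low[3]=4,low[4]=2,low[5]=5); scc=(scc[0]=1,scc[1]=4,scc[2]=0,scc[3]=2,scc[4]=4,scc[5]=3)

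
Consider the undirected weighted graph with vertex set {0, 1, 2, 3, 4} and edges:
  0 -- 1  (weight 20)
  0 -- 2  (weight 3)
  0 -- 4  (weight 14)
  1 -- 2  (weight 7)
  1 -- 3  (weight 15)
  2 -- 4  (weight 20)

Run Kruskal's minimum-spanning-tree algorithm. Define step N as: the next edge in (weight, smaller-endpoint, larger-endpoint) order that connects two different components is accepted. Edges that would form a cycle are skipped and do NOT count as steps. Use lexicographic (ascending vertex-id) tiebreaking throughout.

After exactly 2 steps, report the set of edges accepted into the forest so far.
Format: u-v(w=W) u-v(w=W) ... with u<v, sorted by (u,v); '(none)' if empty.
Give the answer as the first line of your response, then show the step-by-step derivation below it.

0-2(w=3) 1-2(w=7)

step 1: add edge 0-2 (w=3); MST = {0-2(w=3)}
step 2: add edge 1-2 (w=7); MST = {0-2(w=3) 1-2(w=7)}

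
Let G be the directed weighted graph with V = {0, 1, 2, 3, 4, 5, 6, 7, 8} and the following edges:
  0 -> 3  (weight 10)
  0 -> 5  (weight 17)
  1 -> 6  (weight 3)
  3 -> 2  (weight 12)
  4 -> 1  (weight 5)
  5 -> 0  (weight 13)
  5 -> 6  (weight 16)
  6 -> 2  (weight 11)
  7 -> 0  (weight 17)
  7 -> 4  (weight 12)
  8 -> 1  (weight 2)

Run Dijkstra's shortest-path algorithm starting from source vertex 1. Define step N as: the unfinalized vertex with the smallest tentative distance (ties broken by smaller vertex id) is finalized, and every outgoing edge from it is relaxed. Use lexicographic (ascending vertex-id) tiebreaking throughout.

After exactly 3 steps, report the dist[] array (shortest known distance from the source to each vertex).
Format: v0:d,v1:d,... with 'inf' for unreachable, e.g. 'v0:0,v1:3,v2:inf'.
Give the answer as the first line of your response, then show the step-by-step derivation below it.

v0:inf,v1:0,v2:14,v3:inf,v4:inf,v5:inf,v6:3,v7:inf,v8:inf

step 1: dist = v0:inf,v1:0,v2:inf,v3:inf,v4:inf,v5:inf,v6:3,v7:inf,v8:inf
step 2: dist = v0:inf,v1:0,v2:14,v3:inf,v4:inf,v5:inf,v6:3,v7:inf,v8:inf
step 3: dist = v0:inf,v1:0,v2:14,v3:inf,v4:inf,v5:inf,v6:3,v7:inf,v8:inf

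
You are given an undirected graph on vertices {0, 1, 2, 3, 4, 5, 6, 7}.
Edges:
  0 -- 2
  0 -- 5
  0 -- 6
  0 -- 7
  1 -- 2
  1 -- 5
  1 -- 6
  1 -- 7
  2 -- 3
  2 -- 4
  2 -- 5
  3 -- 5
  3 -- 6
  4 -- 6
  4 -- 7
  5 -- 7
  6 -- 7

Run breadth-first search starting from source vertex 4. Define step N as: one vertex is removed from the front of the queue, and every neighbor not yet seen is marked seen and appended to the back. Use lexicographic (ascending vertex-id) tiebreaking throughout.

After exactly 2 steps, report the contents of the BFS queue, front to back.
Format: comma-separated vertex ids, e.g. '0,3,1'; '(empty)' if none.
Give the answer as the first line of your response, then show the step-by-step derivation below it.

6,7,0,1,3,5

step 1: dequeue 4; queue=[2,6,7]; order=4
step 2: dequeue 2; queue=[6,7,0,1,3,5]; order=4,2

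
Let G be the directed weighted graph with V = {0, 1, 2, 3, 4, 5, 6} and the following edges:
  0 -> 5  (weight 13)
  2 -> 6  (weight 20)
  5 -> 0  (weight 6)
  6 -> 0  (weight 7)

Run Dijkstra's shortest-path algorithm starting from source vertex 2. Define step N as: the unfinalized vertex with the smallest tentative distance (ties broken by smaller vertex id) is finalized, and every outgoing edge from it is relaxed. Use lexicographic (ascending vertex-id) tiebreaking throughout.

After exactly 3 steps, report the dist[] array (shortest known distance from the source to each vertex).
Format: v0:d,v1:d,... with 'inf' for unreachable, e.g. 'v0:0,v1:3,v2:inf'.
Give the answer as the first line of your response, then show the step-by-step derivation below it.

v0:27,v1:inf,v2:0,v3:inf,v4:inf,v5:40,v6:20

step 1: dist = v0:inf,v1:inf,v2:0,v3:inf,v4:inf,v5:inf,v6:20
step 2: dist = v0:27,v1:inf,v2:0,v3:inf,v4:inf,v5:inf,v6:20
step 3: dist = v0:27,v1:inf,v2:0,v3:inf,v4:inf,v5:40,v6:20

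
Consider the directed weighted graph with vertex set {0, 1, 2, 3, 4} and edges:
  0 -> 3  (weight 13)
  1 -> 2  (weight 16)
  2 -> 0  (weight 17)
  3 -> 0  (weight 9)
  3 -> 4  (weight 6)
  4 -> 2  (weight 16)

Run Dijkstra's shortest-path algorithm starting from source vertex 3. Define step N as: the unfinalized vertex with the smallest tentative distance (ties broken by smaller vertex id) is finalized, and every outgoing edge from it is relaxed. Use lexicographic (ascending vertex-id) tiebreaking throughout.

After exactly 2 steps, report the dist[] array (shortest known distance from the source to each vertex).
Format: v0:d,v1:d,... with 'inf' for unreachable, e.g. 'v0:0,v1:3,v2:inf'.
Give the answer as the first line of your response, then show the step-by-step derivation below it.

v0:9,v1:inf,v2:22,v3:0,v4:6

step 1: dist = v0:9,v1:inf,v2:inf,v3:0,v4:6
step 2: dist = v0:9,v1:inf,v2:22,v3:0,v4:6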